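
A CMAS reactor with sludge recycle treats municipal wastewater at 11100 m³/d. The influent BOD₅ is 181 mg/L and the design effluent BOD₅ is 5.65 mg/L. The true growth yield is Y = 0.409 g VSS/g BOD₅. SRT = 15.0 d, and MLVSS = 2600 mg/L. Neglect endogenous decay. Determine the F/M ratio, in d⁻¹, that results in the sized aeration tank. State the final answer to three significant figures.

With k_d = 0 the design equation reduces to V = Y Q (S₀−S) θ_c / X = 0.409 × 11100 × (181 − 5.65) × 15.0 / 2600 = 4593 m³.
Food-to-microorganism ratio F/M = Q S₀ / (V X) = 11100 × 181 / (4593 × 2600) = 0.1683 d⁻¹.

F/M ≈ 0.168 d⁻¹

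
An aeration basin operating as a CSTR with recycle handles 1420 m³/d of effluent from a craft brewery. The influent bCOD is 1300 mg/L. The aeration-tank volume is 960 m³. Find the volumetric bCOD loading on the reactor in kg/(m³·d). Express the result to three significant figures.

Applied bCOD load per unit volume = Q·S₀/V = (1420 × 1300/1000)/960.0 = 1.923 kg bCOD·m⁻³·d⁻¹.

L_v ≈ 1.92 kg bCOD/(m³·d)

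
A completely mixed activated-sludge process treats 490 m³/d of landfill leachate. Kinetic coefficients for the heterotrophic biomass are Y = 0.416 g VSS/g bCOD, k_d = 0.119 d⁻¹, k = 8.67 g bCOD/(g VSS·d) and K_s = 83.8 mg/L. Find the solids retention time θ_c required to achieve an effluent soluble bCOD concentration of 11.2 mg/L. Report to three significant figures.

From 1/θ_c = Y·k·S/(K_s + S) − k_d: Y·k·S/(K_s+S) = 0.416 × 8.67 × 11.2 / (83.8 + 11.2) = 0.4252 d⁻¹.
1/θ_c = 0.4252 − 0.119 = 0.3062 d⁻¹, so θ_c = 3.266 d.

θ_c ≈ 3.27 d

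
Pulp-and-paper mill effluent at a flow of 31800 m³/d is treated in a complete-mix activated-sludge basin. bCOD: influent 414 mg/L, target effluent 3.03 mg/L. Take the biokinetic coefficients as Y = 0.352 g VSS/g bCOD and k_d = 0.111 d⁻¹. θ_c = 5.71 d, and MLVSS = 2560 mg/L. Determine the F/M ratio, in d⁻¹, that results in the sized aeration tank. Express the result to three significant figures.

F/M ≈ 0.819 d⁻¹

Rearranging the biomass balance for a CMAS with decay, V = Y·Q·ΔS·θ_c / [X·(1+k_d θ_c)] = 0.352 × 31800 × (414 − 3.03) × 5.71 / [2560 × (1 + 0.111 × 5.71)] = 2.63×10^7 / 4183 = 6280 m³.
F/M = Q·S₀ / (V·X) = 31800 × 414 / (6280 × 2560) = 0.8189 g bCOD·(g VSS·d)⁻¹.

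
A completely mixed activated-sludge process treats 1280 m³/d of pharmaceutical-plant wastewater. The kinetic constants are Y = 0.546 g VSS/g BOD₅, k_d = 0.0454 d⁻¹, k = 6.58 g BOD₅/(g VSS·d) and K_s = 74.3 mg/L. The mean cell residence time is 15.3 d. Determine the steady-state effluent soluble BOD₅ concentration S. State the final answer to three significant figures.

Effluent substrate depends only on kinetics and SRT: S = K_s(1 + k_d θ_c) / [θ_c(Yk − k_d) − 1] = 74.3 × (1 + 0.0454 × 15.3) / [15.3 × (0.546 × 6.58 − 0.0454) − 1] = 125.9 / 53.27 = 2.363 mg/L.

S ≈ 2.36 mg/L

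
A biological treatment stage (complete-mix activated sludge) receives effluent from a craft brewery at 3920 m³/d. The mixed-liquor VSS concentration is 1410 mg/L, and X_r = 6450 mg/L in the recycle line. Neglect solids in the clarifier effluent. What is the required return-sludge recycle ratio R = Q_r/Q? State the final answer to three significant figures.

R = Q_r/Q = X/(X_r − X) = 1410 / (6450 − 1410) = 0.2798.

R ≈ 0.280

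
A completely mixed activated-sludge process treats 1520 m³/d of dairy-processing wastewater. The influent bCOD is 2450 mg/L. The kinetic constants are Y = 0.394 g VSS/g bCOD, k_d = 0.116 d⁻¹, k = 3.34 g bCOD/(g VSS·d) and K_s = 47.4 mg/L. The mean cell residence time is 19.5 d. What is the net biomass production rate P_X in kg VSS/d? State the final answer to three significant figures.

P_X ≈ 449 kg VSS/d

Effluent substrate depends only on kinetics and SRT: S = K_s(1 + k_d θ_c) / [θ_c(Yk − k_d) − 1] = 47.4 × (1 + 0.116 × 19.5) / [19.5 × (0.394 × 3.34 − 0.116) − 1] = 154.6 / 22.40 = 6.903 mg/L.
The observed yield is Y_obs = Y/(1 + k_d·θ_c) = 0.394 / (1 + 0.116 × 19.5) = 0.394 / 3.262 = 0.1208 g VSS per g bCOD removed.
Mass of bCOD removed per day: Q(S₀ − S) = 1520 × 2443 g/m³ = 3714 kg/d.
P_X = Y_obs · Q(S₀ − S) = 0.1208 × 3714 = 448.5 kg VSS/d.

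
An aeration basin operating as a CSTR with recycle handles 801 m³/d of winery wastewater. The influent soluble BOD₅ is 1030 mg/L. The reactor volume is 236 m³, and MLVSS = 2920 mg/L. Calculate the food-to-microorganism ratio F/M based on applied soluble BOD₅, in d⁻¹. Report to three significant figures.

F/M ≈ 1.20 d⁻¹

F/M = applied load / biomass = Q·S₀/(V·X) = 801 × 1030 / (236.0 × 2920) = 1.197 d⁻¹.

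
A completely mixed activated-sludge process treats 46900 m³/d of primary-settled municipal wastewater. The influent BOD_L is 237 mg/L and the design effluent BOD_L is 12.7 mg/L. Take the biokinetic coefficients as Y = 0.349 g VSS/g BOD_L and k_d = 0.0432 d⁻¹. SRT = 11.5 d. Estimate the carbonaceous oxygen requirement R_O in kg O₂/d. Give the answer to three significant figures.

Y_obs = Y / (1 + k_d θ_c) = 0.349 / (1 + 0.0432 × 11.5) = 0.349 / 1.497 = 0.2332.
ΔS = 237 − 12.7 = 224.3 mg/L, so the substrate removal rate is 46900 × 224.3/1000 = 10520 kg BOD_L/d.
P_X = Y_obs·Q·(S₀ − S) = 0.2332 × 10520 = 2453 kg VSS/d.
R_O = Q·ΔS − 1.42 P_X = 10520 − 3483 = 7037 kg O₂/d.

R_O ≈ 7040 kg O₂/d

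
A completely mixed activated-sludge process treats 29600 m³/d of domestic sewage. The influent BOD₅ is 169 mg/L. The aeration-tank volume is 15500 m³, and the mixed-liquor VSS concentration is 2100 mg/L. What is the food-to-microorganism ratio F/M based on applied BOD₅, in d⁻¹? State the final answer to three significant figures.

F/M ≈ 0.154 d⁻¹

F/M = Q·S₀ / (V·X) = 29600 × 169 / (15500 × 2100) = 0.1537 g BOD₅·(g VSS·d)⁻¹.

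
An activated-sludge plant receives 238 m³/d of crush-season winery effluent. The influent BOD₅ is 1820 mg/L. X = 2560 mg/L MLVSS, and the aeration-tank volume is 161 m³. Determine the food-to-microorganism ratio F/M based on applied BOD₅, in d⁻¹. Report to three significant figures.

F/M = applied load / biomass = Q·S₀/(V·X) = 238 × 1820 / (161.0 × 2560) = 1.051 d⁻¹.

F/M ≈ 1.05 d⁻¹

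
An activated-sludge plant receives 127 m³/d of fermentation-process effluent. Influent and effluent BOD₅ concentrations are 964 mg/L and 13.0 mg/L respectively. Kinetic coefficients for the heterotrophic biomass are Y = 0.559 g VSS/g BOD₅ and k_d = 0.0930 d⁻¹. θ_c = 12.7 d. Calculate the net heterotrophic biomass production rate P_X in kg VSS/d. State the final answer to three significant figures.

Y_obs = Y / (1 + k_d θ_c) = 0.559 / (1 + 0.0930 × 12.7) = 0.559 / 2.181 = 0.2563.
Q·(S₀ − S) = 127 × (964 − 13.0) × 10⁻³ = 120.8 kg/d removed.
P_X = Y_obs · Q(S₀ − S) = 0.2563 × 120.8 = 30.95 kg VSS/d.

P_X ≈ 31.0 kg VSS/d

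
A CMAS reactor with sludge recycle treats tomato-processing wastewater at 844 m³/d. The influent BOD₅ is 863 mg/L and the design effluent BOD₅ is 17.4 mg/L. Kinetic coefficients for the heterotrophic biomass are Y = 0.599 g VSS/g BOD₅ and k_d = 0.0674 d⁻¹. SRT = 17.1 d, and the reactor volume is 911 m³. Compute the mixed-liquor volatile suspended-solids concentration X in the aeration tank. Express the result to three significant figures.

From V·X·(1 + k_d·θ_c) = Y·Q·(S₀ − S)·θ_c: X = 0.599 × 844 × (863 − 17.4) × 17.1 / [911 × (1 + 0.0674 × 17.1)] = 3728 mg/L.

X ≈ 3730 mg/L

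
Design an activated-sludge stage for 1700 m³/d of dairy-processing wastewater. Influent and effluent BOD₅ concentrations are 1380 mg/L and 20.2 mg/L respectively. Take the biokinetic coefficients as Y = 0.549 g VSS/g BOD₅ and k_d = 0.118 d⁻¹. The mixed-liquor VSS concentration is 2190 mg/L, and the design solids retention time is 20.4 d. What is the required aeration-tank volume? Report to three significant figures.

Rearranging the biomass balance for a CMAS with decay, V = Y·Q·ΔS·θ_c / [X·(1+k_d θ_c)] = 0.549 × 1700 × (1380 − 20.2) × 20.4 / [2190 × (1 + 0.118 × 20.4)] = 2.59×10^7 / 7462 = 3470 m³.

V ≈ 3470 m³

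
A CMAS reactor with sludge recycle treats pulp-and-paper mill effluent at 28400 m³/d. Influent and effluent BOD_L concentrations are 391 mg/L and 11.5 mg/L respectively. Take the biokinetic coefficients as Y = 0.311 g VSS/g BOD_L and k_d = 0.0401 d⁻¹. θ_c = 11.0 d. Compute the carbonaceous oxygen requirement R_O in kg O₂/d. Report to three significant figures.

R_O ≈ 7470 kg O₂/d

The observed yield is Y_obs = Y/(1 + k_d·θ_c) = 0.311 / (1 + 0.0401 × 11.0) = 0.311 / 1.441 = 0.2158 g VSS per g BOD_L removed.
Substrate removed = Q·(S₀ − S) = 28400 m³/d × (391 − 11.5) g/m³ = 1.08×10^7 g/d = 10778 kg/d.
Biomass synthesised: P_X = Y_obs × 10778 = 2326 kg VSS/d.
R_O = Q·(S₀ − S) − 1.42·P_X = 10778 − 1.42 × 2326 = 7475 kg O₂/d.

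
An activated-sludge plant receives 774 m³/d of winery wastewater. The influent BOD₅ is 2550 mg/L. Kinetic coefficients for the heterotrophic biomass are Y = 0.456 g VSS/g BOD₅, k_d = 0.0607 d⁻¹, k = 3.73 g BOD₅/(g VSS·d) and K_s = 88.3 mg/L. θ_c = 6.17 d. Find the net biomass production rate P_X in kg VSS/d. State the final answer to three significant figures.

P_X ≈ 651 kg VSS/d

From the Monod/SRT balance for a CMAS, S = K_s·(1+k_d θ_c)/[θ_c·(Y k − k_d) − 1] = 88.3 × (1 + 0.0607 × 6.17) / [6.17 × (0.456 × 3.73 − 0.0607) − 1] = 121.4 / 9.120 = 13.31 mg/L.
Correct the yield for decay: Y_obs = Y/(1 + k_d θ_c) = 0.456 / (1 + 0.0607 × 6.17) = 0.456 / 1.375 = 0.3318.
Substrate removed = Q·(S₀ − S) = 774 m³/d × (2550 − 13.3) g/m³ = 1.96×10^6 g/d = 1963 kg/d.
P_X = Y_obs · Q(S₀ − S) = 0.3318 × 1963 = 651.4 kg VSS/d.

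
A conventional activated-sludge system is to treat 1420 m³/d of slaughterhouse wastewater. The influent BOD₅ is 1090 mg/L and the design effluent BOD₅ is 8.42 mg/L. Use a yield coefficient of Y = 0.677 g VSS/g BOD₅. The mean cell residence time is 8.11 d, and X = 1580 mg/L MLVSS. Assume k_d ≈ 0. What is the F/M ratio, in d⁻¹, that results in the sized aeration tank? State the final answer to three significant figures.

F/M ≈ 0.184 d⁻¹

Biomass mass balance (decay neglected): V·X = Y·Q·(S₀ − S)·θ_c, so V = 0.677 × 1420 × (1090 − 8.42) × 8.11 / 1580 = 5337 m³.
F/M = Q·S₀ / (V·X) = 1420 × 1090 / (5337 × 1580) = 0.1836 g BOD₅·(g VSS·d)⁻¹.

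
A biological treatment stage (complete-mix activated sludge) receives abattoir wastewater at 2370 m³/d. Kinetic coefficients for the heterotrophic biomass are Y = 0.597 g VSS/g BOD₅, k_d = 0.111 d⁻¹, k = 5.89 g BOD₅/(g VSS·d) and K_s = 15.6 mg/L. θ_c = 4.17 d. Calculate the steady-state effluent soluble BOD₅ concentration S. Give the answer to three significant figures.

Effluent substrate depends only on kinetics and SRT: S = K_s(1 + k_d θ_c) / [θ_c(Yk − k_d) − 1] = 15.6 × (1 + 0.111 × 4.17) / [4.17 × (0.597 × 5.89 − 0.111) − 1] = 22.82 / 13.20 = 1.729 mg/L.

S ≈ 1.73 mg/L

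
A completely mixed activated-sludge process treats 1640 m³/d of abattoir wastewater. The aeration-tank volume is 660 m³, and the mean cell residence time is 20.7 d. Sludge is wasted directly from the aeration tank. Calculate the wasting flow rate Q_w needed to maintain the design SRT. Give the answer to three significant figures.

Q_w ≈ 31.9 m³/d

For wasting at MLVSS concentration, Q_w = V/θ_c = 660.0/20.7 = 31.88 m³/d.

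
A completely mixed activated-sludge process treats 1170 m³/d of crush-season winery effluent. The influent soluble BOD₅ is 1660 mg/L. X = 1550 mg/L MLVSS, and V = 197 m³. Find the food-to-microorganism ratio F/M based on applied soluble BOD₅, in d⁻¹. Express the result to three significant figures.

Food-to-microorganism ratio F/M = Q S₀ / (V X) = 1170 × 1660 / (197.0 × 1550) = 6.361 d⁻¹.

F/M ≈ 6.36 d⁻¹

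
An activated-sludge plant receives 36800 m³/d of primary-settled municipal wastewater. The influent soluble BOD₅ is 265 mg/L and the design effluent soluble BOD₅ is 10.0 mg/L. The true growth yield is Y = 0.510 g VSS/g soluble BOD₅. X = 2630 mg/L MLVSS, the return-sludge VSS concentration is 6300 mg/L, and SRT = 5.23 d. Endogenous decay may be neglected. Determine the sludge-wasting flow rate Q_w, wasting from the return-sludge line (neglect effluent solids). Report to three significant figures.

With k_d = 0 the design equation reduces to V = Y Q (S₀−S) θ_c / X = 0.510 × 36800 × (265 − 10.0) × 5.23 / 2630 = 9517 m³.
Q_w = (V·X)/(θ_c X_r) = 9517 × 2630 / (5.23 × 6300) = 759.7 m³/d.

Q_w ≈ 760 m³/d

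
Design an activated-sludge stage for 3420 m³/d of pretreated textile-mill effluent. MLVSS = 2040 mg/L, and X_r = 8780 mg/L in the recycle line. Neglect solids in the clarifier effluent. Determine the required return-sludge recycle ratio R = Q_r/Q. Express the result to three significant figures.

Solids balance on the clarifier gives (1+R)X = R·X_r, so R = X/(X_r − X) = 2040 / (8780 − 2040) = 0.3027.

R ≈ 0.303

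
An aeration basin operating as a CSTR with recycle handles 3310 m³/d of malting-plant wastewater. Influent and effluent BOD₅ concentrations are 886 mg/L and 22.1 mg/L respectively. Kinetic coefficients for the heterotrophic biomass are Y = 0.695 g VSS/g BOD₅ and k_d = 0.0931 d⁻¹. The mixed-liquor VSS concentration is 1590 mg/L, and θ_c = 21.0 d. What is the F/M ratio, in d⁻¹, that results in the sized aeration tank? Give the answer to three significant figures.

F/M ≈ 0.208 d⁻¹

Rearranging the biomass balance for a CMAS with decay, V = Y·Q·ΔS·θ_c / [X·(1+k_d θ_c)] = 0.695 × 3310 × (886 − 22.1) × 21.0 / [1590 × (1 + 0.0931 × 21.0)] = 4.17×10^7 / 4699 = 8882 m³.
F/M = Q·S₀ / (V·X) = 3310 × 886 / (8882 × 1590) = 0.2077 g BOD₅·(g VSS·d)⁻¹.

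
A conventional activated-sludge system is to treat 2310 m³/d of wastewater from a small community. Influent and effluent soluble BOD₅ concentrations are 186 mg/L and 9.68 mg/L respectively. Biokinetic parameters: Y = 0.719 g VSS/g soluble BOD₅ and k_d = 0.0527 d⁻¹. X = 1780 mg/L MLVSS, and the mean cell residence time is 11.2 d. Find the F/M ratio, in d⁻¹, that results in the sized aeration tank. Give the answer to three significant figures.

F/M ≈ 0.208 d⁻¹

Steady-state biomass mass balance: V·X·(1 + k_d·θ_c) = Y·Q·(S₀ − S)·θ_c, so V = 0.719 × 2310 × (186 − 9.68) × 11.2 / [1780 × (1 + 0.0527 × 11.2)] = 3.28×10^6 / 2831 = 1159 m³.
F/M = Q·S₀ / (V·X) = 2310 × 186 / (1159 × 1780) = 0.2083 g soluble BOD₅·(g VSS·d)⁻¹.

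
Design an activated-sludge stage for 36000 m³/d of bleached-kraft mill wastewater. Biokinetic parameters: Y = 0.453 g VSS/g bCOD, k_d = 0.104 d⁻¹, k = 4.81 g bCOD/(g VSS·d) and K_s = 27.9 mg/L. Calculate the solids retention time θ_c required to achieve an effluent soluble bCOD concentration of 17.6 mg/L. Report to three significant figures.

θ_c ≈ 1.35 d

At the target effluent, Y k S/(K_s+S) = 0.453×4.81×17.6/45.50 = 0.8428 d⁻¹.
1/θ_c = 0.8428 − 0.104 = 0.7388 d⁻¹, so θ_c = 1.353 d.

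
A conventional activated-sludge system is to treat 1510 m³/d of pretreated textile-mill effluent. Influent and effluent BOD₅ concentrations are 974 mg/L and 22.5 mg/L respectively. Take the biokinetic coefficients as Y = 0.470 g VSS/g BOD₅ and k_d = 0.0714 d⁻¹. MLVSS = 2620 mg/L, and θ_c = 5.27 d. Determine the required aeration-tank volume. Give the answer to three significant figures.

V ≈ 987 m³

Steady-state biomass mass balance: V·X·(1 + k_d·θ_c) = Y·Q·(S₀ − S)·θ_c, so V = 0.470 × 1510 × (974 − 22.5) × 5.27 / [2620 × (1 + 0.0714 × 5.27)] = 3.56×10^6 / 3606 = 986.9 m³.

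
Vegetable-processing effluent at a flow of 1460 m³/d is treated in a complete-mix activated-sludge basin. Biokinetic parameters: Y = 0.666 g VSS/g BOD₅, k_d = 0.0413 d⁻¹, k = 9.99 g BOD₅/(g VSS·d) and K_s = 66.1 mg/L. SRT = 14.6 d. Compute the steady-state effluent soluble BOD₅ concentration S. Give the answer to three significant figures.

S ≈ 1.11 mg/L

For a completely mixed reactor with recycle the Lawrence–McCarty relation gives S = K_s·(1 + k_d·θ_c) / [θ_c·(Y·k − k_d) − 1] = 66.1 × (1 + 0.0413 × 14.6) / [14.6 × (0.666 × 9.99 − 0.0413) − 1] = 106.0 / 95.54 = 1.109 mg/L.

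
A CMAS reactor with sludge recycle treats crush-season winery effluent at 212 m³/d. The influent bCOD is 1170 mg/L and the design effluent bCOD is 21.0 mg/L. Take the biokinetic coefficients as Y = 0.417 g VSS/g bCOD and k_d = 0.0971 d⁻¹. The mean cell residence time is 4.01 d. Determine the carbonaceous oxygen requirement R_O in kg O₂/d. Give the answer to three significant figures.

R_O ≈ 140 kg O₂/d

Y_obs = Y / (1 + k_d θ_c) = 0.417 / (1 + 0.0971 × 4.01) = 0.417 / 1.389 = 0.3001.
Q·(S₀ − S) = 212 × (1170 − 21.0) × 10⁻³ = 243.6 kg/d removed.
Net sludge production P_X = 0.3001 × 243.6 = 73.11 kg VSS/d.
R_O = Q·(S₀ − S) − 1.42·P_X = 243.6 − 1.42 × 73.11 = 139.8 kg O₂/d.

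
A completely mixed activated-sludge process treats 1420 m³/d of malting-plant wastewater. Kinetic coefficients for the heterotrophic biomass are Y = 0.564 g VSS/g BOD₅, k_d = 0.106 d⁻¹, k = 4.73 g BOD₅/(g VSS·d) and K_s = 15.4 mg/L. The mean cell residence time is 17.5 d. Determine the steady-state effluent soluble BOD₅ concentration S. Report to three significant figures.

From the Monod/SRT balance for a CMAS, S = K_s·(1+k_d θ_c)/[θ_c·(Y k − k_d) − 1] = 15.4 × (1 + 0.106 × 17.5) / [17.5 × (0.564 × 4.73 − 0.106) − 1] = 43.97 / 43.83 = 1.003 mg/L.

S ≈ 1.00 mg/L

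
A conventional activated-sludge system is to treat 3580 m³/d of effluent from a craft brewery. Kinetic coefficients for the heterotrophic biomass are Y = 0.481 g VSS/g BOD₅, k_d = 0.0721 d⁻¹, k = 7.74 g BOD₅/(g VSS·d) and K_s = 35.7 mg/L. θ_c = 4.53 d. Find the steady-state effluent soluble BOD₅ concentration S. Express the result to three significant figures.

From the Monod/SRT balance for a CMAS, S = K_s·(1+k_d θ_c)/[θ_c·(Y k − k_d) − 1] = 35.7 × (1 + 0.0721 × 4.53) / [4.53 × (0.481 × 7.74 − 0.0721) − 1] = 47.36 / 15.54 = 3.048 mg/L.

S ≈ 3.05 mg/L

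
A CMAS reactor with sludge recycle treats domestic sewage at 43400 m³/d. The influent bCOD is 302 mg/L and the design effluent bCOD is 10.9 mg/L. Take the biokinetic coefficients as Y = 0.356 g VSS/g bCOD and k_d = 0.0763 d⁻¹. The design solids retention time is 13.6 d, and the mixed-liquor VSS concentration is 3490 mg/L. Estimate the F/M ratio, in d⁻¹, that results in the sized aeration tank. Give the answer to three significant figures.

F/M ≈ 0.437 d⁻¹

Steady-state biomass mass balance: V·X·(1 + k_d·θ_c) = Y·Q·(S₀ − S)·θ_c, so V = 0.356 × 43400 × (302 − 10.9) × 13.6 / [3490 × (1 + 0.0763 × 13.6)] = 6.12×10^7 / 7112 = 8601 m³.
F/M = applied load / biomass = Q·S₀/(V·X) = 43400 × 302 / (8601 × 3490) = 0.4366 d⁻¹.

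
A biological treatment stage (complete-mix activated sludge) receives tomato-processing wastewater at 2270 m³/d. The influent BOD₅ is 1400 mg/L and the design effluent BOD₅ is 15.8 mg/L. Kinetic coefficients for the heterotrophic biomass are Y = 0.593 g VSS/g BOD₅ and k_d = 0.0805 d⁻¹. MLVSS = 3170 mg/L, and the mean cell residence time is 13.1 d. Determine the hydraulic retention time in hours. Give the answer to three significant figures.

τ ≈ 39.6 h

Steady-state biomass mass balance: V·X·(1 + k_d·θ_c) = Y·Q·(S₀ − S)·θ_c, so V = 0.593 × 2270 × (1400 − 15.8) × 13.1 / [3170 × (1 + 0.0805 × 13.1)] = 2.44×10^7 / 6513 = 3748 m³.
Hydraulic retention time τ = V/Q = 3748 / 2270 = 1.651 d = 39.62 h.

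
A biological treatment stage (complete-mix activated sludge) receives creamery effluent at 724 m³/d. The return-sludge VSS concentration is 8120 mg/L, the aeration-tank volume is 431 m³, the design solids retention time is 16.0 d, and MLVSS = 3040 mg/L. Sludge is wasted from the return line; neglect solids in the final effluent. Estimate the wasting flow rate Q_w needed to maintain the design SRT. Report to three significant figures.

θ_c = V·X/(Q_w·X_r) when wasting from the recycle, so Q_w = V·X/(θ_c·X_r) = 431.0 × 3040 / (16.0 × 8120) = 10.08 m³/d.

Q_w ≈ 10.1 m³/d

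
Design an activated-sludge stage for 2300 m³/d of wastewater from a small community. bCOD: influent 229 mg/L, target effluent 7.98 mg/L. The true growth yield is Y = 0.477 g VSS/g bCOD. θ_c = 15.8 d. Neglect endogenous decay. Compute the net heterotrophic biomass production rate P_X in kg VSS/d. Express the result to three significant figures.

No decay correction is needed, so Y_obs = Y = 0.477.
ΔS = 229 − 7.98 = 221.0 mg/L, so the substrate removal rate is 2300 × 221.0/1000 = 508.3 kg bCOD/d.
So the net sludge growth is P_X = 0.4770 × 508.3 = 242.5 kg VSS/d.

P_X ≈ 242 kg VSS/d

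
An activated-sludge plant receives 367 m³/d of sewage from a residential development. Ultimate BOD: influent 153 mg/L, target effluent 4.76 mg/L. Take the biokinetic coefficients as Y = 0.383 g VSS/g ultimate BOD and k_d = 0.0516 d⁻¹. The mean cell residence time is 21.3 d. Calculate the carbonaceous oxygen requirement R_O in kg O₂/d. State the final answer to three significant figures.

R_O ≈ 40.3 kg O₂/d

Correct the yield for decay: Y_obs = Y/(1 + k_d θ_c) = 0.383 / (1 + 0.0516 × 21.3) = 0.383 / 2.099 = 0.1825.
Substrate removed = Q·(S₀ − S) = 367 m³/d × (153 − 4.76) g/m³ = 5.44×10^4 g/d = 54.40 kg/d.
Biomass synthesised: P_X = Y_obs × 54.40 = 9.927 kg VSS/d.
R_O = Q·(S₀ − S) − 1.42·P_X = 54.40 − 1.42 × 9.927 = 40.31 kg O₂/d.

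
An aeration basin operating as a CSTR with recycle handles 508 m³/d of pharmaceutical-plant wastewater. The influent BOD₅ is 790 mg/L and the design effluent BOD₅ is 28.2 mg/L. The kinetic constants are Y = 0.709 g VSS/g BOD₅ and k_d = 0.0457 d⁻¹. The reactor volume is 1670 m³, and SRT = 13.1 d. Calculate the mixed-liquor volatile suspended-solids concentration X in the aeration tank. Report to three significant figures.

X = Y·Q·ΔS·θ_c / [V·(1 + k_d θ_c)] = 0.709 × 508 × (790 − 28.2) × 13.1 / [1670 × (1 + 0.0457 × 13.1)] = 1346 mg/L.

X ≈ 1350 mg/L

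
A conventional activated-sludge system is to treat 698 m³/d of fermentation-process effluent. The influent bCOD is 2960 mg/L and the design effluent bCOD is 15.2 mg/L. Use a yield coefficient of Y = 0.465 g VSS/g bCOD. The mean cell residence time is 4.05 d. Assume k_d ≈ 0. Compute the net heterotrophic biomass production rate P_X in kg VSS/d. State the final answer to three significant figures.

P_X ≈ 956 kg VSS/d

With endogenous decay neglected, the observed yield equals the true yield: Y_obs = Y = 0.465 g VSS/g bCOD.
Mass of bCOD removed per day: Q(S₀ − S) = 698 × 2945 g/m³ = 2055 kg/d.
P_X = Y_obs · Q(S₀ − S) = 0.4650 × 2055 = 955.8 kg VSS/d.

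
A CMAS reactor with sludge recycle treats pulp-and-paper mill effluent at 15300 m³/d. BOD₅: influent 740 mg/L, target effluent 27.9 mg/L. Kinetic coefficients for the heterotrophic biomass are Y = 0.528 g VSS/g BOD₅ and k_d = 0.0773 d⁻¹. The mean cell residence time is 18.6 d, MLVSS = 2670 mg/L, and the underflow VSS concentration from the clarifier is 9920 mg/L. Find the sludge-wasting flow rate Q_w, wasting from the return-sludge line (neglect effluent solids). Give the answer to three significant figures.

Steady-state biomass mass balance: V·X·(1 + k_d·θ_c) = Y·Q·(S₀ − S)·θ_c, so V = 0.528 × 15300 × (740 − 27.9) × 18.6 / [2670 × (1 + 0.0773 × 18.6)] = 1.07×10^8 / 6509 = 16439 m³.
θ_c = V·X/(Q_w·X_r) when wasting from the recycle, so Q_w = V·X/(θ_c·X_r) = 16439 × 2670 / (18.6 × 9920) = 237.9 m³/d.

Q_w ≈ 238 m³/d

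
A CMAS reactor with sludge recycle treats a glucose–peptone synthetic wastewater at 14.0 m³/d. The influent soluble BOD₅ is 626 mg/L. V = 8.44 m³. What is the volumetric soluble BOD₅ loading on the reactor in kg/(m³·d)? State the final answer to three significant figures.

Volumetric loading L_v = Q·S₀ / V = 14.0 × 626 g/m³ / 8.440 m³ = 1038 g/(m³·d) = 1.038 kg soluble BOD₅/(m³·d).

L_v ≈ 1.04 kg soluble BOD₅/(m³·d)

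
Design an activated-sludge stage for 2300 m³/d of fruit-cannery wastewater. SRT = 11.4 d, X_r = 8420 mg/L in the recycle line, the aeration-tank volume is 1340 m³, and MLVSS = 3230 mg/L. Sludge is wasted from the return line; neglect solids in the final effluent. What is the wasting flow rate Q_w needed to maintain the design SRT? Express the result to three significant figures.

Q_w ≈ 45.1 m³/d

Wasting from the return line (neglecting effluent solids): Q_w = V·X / (θ_c·X_r) = 1340 × 3230 / (11.4 × 8420) = 45.09 m³/d.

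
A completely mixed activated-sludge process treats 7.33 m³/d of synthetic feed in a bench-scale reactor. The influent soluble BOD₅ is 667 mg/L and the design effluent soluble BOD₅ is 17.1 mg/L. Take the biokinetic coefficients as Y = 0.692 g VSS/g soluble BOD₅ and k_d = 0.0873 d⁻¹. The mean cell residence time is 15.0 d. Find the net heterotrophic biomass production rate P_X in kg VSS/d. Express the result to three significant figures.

P_X ≈ 1.43 kg VSS/d

Correct the yield for decay: Y_obs = Y/(1 + k_d θ_c) = 0.692 / (1 + 0.0873 × 15.0) = 0.692 / 2.309 = 0.2996.
ΔS = 667 − 17.1 = 649.9 mg/L, so the substrate removal rate is 7.33 × 649.9/1000 = 4.764 kg soluble BOD₅/d.
Net biomass production P_X = Y_obs × Q·(S₀ − S) = 0.2996 × 4.764 = 1.427 kg VSS/d.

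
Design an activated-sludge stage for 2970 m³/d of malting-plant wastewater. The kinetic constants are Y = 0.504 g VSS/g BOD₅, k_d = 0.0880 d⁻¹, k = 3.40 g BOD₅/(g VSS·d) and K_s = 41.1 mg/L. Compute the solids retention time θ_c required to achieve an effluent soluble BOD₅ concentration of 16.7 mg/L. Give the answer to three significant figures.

θ_c ≈ 2.46 d

At the target effluent, Y k S/(K_s+S) = 0.504×3.40×16.7/57.80 = 0.4951 d⁻¹.
1/θ_c = 0.4951 − 0.0880 = 0.4071 d⁻¹, so θ_c = 2.456 d.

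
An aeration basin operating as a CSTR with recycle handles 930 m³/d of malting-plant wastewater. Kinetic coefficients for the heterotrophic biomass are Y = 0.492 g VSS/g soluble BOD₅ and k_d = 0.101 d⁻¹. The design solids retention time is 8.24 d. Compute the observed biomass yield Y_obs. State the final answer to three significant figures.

Y_obs = Y / (1 + k_d θ_c) = 0.492 / (1 + 0.101 × 8.24) = 0.492 / 1.832 = 0.2685.

Y_obs ≈ 0.269 g VSS/g soluble BOD₅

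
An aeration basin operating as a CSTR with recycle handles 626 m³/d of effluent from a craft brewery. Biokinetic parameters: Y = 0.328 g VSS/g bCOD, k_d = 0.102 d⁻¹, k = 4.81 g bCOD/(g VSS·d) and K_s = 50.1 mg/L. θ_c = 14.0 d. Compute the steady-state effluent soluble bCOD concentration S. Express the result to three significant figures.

Effluent substrate depends only on kinetics and SRT: S = K_s(1 + k_d θ_c) / [θ_c(Yk − k_d) − 1] = 50.1 × (1 + 0.102 × 14.0) / [14.0 × (0.328 × 4.81 − 0.102) − 1] = 121.6 / 19.66 = 6.187 mg/L.

S ≈ 6.19 mg/L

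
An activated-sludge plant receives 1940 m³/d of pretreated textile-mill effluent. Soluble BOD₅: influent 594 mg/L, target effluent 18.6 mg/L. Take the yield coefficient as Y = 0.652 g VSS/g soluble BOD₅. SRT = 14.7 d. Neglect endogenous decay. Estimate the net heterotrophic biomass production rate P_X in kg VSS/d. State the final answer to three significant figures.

P_X ≈ 728 kg VSS/d

No decay correction is needed, so Y_obs = Y = 0.652.
Q·(S₀ − S) = 1940 × (594 − 18.6) × 10⁻³ = 1116 kg/d removed.
Net biomass production P_X = Y_obs × Q·(S₀ − S) = 0.6520 × 1116 = 727.8 kg VSS/d.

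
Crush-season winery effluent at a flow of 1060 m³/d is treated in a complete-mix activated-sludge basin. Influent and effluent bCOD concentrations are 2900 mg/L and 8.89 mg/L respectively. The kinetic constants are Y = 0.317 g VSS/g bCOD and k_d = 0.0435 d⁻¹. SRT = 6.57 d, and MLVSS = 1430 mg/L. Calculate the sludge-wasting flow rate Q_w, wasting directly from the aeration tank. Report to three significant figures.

Q_w ≈ 528 m³/d

Rearranging the biomass balance for a CMAS with decay, V = Y·Q·ΔS·θ_c / [X·(1+k_d θ_c)] = 0.317 × 1060 × (2900 − 8.89) × 6.57 / [1430 × (1 + 0.0435 × 6.57)] = 6.38×10^6 / 1839 = 3471 m³.
With mixed-liquor wasting, θ_c = V/Q_w, so Q_w = V/θ_c = 3471/6.57 = 528.4 m³/d.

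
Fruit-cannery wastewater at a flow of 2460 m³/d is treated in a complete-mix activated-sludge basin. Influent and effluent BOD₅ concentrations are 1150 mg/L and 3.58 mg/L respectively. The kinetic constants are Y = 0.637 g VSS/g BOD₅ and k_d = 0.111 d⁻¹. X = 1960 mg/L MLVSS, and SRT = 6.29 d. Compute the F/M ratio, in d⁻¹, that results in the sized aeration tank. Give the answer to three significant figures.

Steady-state biomass mass balance: V·X·(1 + k_d·θ_c) = Y·Q·(S₀ − S)·θ_c, so V = 0.637 × 2460 × (1150 − 3.58) × 6.29 / [1960 × (1 + 0.111 × 6.29)] = 1.13×10^7 / 3328 = 3395 m³.
F/M = applied load / biomass = Q·S₀/(V·X) = 2460 × 1150 / (3395 × 1960) = 0.4252 d⁻¹.

F/M ≈ 0.425 d⁻¹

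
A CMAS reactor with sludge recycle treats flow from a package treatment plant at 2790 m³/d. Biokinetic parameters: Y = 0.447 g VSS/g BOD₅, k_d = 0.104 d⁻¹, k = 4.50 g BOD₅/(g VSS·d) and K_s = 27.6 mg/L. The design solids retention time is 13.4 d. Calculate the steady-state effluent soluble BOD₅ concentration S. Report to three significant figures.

S ≈ 2.69 mg/L

Effluent substrate depends only on kinetics and SRT: S = K_s(1 + k_d θ_c) / [θ_c(Yk − k_d) − 1] = 27.6 × (1 + 0.104 × 13.4) / [13.4 × (0.447 × 4.50 − 0.104) − 1] = 66.06 / 24.56 = 2.690 mg/L.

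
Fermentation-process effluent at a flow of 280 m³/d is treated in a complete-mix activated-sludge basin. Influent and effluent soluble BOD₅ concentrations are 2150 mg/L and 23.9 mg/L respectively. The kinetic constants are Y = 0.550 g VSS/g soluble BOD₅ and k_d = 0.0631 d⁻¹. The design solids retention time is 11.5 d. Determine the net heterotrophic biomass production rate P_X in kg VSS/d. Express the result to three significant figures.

P_X ≈ 190 kg VSS/d

Correct the yield for decay: Y_obs = Y/(1 + k_d θ_c) = 0.550 / (1 + 0.0631 × 11.5) = 0.550 / 1.726 = 0.3187.
Q·(S₀ − S) = 280 × (2150 − 23.9) × 10⁻³ = 595.3 kg/d removed.
P_X = Y_obs · Q(S₀ − S) = 0.3187 × 595.3 = 189.7 kg VSS/d.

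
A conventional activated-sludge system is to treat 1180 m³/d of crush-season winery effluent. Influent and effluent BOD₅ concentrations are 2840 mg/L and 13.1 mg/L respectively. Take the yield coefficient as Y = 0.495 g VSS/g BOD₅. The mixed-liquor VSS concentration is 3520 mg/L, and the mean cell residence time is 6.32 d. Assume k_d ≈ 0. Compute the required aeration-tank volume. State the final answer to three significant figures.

With k_d = 0 the design equation reduces to V = Y Q (S₀−S) θ_c / X = 0.495 × 1180 × (2840 − 13.1) × 6.32 / 3520 = 2965 m³.

V ≈ 2960 m³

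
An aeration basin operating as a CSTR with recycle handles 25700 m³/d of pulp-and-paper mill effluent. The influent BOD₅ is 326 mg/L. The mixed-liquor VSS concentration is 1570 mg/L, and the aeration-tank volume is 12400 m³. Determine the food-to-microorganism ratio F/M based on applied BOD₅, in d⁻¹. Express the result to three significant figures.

F/M ≈ 0.430 d⁻¹

F/M = applied load / biomass = Q·S₀/(V·X) = 25700 × 326 / (12400 × 1570) = 0.4304 d⁻¹.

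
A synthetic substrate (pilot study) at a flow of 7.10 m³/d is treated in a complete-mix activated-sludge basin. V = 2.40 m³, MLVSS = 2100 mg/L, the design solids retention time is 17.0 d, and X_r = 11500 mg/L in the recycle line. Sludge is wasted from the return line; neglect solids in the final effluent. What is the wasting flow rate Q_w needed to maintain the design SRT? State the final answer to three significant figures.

Q_w ≈ 0.0258 m³/d

θ_c = V·X/(Q_w·X_r) when wasting from the recycle, so Q_w = V·X/(θ_c·X_r) = 2.400 × 2100 / (17.0 × 11500) = 0.02578 m³/d.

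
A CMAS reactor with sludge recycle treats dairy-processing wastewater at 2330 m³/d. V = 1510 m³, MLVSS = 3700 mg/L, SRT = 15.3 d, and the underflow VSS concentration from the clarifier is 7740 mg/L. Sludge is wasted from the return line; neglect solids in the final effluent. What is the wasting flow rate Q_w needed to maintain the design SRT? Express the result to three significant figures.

Q_w = (V·X)/(θ_c X_r) = 1510 × 3700 / (15.3 × 7740) = 47.18 m³/d.

Q_w ≈ 47.2 m³/d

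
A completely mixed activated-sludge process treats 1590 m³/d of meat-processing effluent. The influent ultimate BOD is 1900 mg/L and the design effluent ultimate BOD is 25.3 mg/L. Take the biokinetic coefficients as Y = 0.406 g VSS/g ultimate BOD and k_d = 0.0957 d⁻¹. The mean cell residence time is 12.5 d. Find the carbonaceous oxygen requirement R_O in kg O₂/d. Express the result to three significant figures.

Y_obs = Y / (1 + k_d θ_c) = 0.406 / (1 + 0.0957 × 12.5) = 0.406 / 2.196 = 0.1849.
Q·(S₀ − S) = 1590 × (1900 − 25.3) × 10⁻³ = 2981 kg/d removed.
P_X = Y_obs·Q·(S₀ − S) = 0.1849 × 2981 = 551.0 kg VSS/d.
Carbonaceous O₂ demand = substrate oxidised − cell-mass equivalent = 2981 − 1.42 × 551.0 = 2198 kg O₂/d.

R_O ≈ 2200 kg O₂/d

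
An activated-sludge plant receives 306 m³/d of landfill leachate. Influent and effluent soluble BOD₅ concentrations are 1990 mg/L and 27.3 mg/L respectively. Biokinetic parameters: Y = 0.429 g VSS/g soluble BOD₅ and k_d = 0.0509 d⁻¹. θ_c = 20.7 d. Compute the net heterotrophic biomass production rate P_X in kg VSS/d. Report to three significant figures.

P_X ≈ 125 kg VSS/d

Observed yield with endogenous decay: Y_obs = Y / (1 + k_d·θ_c) = 0.429 / (1 + 0.0509 × 20.7) = 0.429 / 2.054 = 0.2089 g VSS/g soluble BOD₅.
Substrate removed = Q·(S₀ − S) = 306 m³/d × (1990 − 27.3) g/m³ = 6.01×10^5 g/d = 600.6 kg/d.
Net biomass production P_X = Y_obs × Q·(S₀ − S) = 0.2089 × 600.6 = 125.5 kg VSS/d.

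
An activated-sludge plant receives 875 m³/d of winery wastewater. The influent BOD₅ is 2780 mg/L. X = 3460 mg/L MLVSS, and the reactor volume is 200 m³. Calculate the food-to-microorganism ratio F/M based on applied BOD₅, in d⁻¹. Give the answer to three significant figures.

Food-to-microorganism ratio F/M = Q S₀ / (V X) = 875 × 2780 / (200.0 × 3460) = 3.515 d⁻¹.

F/M ≈ 3.52 d⁻¹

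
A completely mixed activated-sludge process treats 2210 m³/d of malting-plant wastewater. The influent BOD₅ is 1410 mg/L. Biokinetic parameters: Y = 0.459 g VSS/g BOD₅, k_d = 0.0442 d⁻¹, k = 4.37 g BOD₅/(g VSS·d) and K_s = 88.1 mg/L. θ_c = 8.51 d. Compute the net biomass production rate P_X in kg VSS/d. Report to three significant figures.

Effluent substrate depends only on kinetics and SRT: S = K_s(1 + k_d θ_c) / [θ_c(Yk − k_d) − 1] = 88.1 × (1 + 0.0442 × 8.51) / [8.51 × (0.459 × 4.37 − 0.0442) − 1] = 121.2 / 15.69 = 7.725 mg/L.
The observed yield is Y_obs = Y/(1 + k_d·θ_c) = 0.459 / (1 + 0.0442 × 8.51) = 0.459 / 1.376 = 0.3335 g VSS per g BOD₅ removed.
Mass of BOD₅ removed per day: Q(S₀ − S) = 2210 × 1402 g/m³ = 3099 kg/d.
P_X = Y_obs · Q(S₀ − S) = 0.3335 × 3099 = 1034 kg VSS/d.

P_X ≈ 1030 kg VSS/d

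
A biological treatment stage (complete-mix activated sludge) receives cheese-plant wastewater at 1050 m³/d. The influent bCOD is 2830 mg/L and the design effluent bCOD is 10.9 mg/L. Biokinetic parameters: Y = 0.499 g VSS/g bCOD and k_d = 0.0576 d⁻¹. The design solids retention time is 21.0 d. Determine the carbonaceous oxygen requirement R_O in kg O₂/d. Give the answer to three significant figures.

Y_obs = Y / (1 + k_d θ_c) = 0.499 / (1 + 0.0576 × 21.0) = 0.499 / 2.210 = 0.2258.
Q·(S₀ − S) = 1050 × (2830 − 10.9) × 10⁻³ = 2960 kg/d removed.
P_X = Y_obs·Q·(S₀ − S) = 0.2258 × 2960 = 668.5 kg VSS/d.
R_O = Q·(S₀ − S) − 1.42·P_X = 2960 − 1.42 × 668.5 = 2011 kg O₂/d.

R_O ≈ 2010 kg O₂/d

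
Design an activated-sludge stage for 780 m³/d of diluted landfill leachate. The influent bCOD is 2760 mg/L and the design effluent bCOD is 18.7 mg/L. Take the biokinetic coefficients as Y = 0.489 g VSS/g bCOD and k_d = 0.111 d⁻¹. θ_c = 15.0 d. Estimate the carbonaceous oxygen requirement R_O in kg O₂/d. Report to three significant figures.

Observed yield with endogenous decay: Y_obs = Y / (1 + k_d·θ_c) = 0.489 / (1 + 0.111 × 15.0) = 0.489 / 2.665 = 0.1835 g VSS/g bCOD.
Q·(S₀ − S) = 780 × (2760 − 18.7) × 10⁻³ = 2138 kg/d removed.
P_X = Y_obs·Q·(S₀ − S) = 0.1835 × 2138 = 392.3 kg VSS/d.
R_O = Q·ΔS − 1.42 P_X = 2138 − 557.1 = 1581 kg O₂/d.

R_O ≈ 1580 kg O₂/d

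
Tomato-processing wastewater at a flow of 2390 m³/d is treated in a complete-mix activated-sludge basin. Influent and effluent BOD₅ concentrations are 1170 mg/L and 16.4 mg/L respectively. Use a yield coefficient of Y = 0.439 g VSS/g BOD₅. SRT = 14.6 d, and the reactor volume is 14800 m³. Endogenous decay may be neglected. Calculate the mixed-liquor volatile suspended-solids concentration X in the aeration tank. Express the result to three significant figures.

Without decay, X = Y Q (S₀−S) θ_c / V = 0.439 × 2390 × (1170 − 16.4) × 14.6 / 14800 = 1194 mg/L.

X ≈ 1190 mg/L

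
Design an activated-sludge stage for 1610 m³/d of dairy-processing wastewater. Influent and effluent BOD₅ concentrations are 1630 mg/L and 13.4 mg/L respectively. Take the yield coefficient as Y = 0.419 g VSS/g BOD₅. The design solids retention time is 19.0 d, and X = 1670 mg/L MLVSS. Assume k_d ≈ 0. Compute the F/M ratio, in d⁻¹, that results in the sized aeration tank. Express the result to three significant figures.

Biomass mass balance (decay neglected): V·X = Y·Q·(S₀ − S)·θ_c, so V = 0.419 × 1610 × (1630 − 13.4) × 19.0 / 1670 = 12407 m³.
F/M = applied load / biomass = Q·S₀/(V·X) = 1610 × 1630 / (12407 × 1670) = 0.1267 d⁻¹.

F/M ≈ 0.127 d⁻¹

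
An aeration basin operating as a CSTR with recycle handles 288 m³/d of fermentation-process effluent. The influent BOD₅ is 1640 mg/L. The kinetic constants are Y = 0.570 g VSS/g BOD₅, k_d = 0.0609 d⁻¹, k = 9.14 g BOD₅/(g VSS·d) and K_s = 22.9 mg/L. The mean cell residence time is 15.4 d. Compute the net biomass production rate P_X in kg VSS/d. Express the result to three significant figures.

For a completely mixed reactor with recycle the Lawrence–McCarty relation gives S = K_s·(1 + k_d·θ_c) / [θ_c·(Y·k − k_d) − 1] = 22.9 × (1 + 0.0609 × 15.4) / [15.4 × (0.570 × 9.14 − 0.0609) − 1] = 44.38 / 78.29 = 0.5668 mg/L.
Correct the yield for decay: Y_obs = Y/(1 + k_d θ_c) = 0.570 / (1 + 0.0609 × 15.4) = 0.570 / 1.938 = 0.2941.
Substrate removed = Q·(S₀ − S) = 288 m³/d × (1640 − 0.567) g/m³ = 4.72×10^5 g/d = 472.2 kg/d.
So the net sludge growth is P_X = 0.2941 × 472.2 = 138.9 kg VSS/d.

P_X ≈ 139 kg VSS/d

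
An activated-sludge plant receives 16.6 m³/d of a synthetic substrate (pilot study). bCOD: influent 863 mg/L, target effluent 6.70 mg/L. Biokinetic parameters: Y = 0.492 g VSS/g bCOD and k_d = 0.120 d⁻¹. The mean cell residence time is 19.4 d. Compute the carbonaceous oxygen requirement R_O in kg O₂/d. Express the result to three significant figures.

Correct the yield for decay: Y_obs = Y/(1 + k_d θ_c) = 0.492 / (1 + 0.120 × 19.4) = 0.492 / 3.328 = 0.1478.
Substrate removed = Q·(S₀ − S) = 16.6 m³/d × (863 − 6.70) g/m³ = 1.42×10^4 g/d = 14.21 kg/d.
Biomass synthesised: P_X = Y_obs × 14.21 = 2.101 kg VSS/d.
R_O = Q·ΔS − 1.42 P_X = 14.21 − 2.984 = 11.23 kg O₂/d.

R_O ≈ 11.2 kg O₂/d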